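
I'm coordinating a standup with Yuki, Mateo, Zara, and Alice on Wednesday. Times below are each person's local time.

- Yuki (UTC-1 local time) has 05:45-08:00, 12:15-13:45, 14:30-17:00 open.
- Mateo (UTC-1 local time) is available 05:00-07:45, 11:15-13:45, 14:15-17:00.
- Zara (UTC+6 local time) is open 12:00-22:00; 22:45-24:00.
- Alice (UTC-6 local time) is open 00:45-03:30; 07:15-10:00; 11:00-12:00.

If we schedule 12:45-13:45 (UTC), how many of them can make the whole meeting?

2

Yuki in UTC: 06:45-09:00, 13:15-14:45, 15:30-18:00 (add 1h to convert from UTC-1).
Mateo in UTC: 06:00-08:45, 12:15-14:45, 15:15-18:00 (add 1h to convert from UTC-1).
Zara in UTC: 06:00-16:00, 16:45-18:00 (subtract 6h to convert from UTC+6).
Alice in UTC: 06:45-09:30, 13:15-16:00, 17:00-18:00 (add 6h to convert from UTC-6).
Mateo and Zara can make the full 12:45-13:45 slot — that's 2.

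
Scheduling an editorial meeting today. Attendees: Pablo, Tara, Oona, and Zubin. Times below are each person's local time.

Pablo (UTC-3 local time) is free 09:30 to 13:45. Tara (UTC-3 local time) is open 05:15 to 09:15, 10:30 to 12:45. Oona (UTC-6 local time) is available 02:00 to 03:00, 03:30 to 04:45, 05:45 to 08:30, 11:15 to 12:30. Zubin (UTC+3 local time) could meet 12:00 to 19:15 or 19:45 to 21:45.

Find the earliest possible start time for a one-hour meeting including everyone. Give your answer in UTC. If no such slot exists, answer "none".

Pablo in UTC: 12:30-16:45 (add 3h to convert from UTC-3).
Tara in UTC: 08:15-12:15, 13:30-15:45 (add 3h to convert from UTC-3).
Oona in UTC: 08:00-09:00, 09:30-10:45, 11:45-14:30, 17:15-18:30 (add 6h to convert from UTC-6).
Zubin in UTC: 09:00-16:15, 16:45-18:45 (subtract 3h to convert from UTC+3).
Pablo ∩ Tara: 13:30-15:45.
Pablo ∩ Tara ∩ Oona: 13:30-14:30.
Pablo ∩ Tara ∩ Oona ∩ Zubin: 13:30-14:30.
The first common window of at least 60 minutes is 13:30-14:30, so the earliest start is 13:30.

13:30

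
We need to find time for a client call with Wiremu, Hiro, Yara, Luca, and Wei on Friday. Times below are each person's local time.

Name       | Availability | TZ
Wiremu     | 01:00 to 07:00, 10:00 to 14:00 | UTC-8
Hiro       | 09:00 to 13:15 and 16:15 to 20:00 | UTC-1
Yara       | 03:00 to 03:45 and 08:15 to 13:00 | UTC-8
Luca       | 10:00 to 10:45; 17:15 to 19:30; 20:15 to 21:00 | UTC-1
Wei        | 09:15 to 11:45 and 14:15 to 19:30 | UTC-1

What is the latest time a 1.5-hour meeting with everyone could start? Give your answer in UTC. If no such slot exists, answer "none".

Wiremu in UTC: 09:00-15:00, 18:00-22:00 (add 8h to convert from UTC-8).
Hiro in UTC: 10:00-14:15, 17:15-21:00 (add 1h to convert from UTC-1).
Yara in UTC: 11:00-11:45, 16:15-21:00 (add 8h to convert from UTC-8).
Luca in UTC: 11:00-11:45, 18:15-20:30, 21:15-22:00 (add 1h to convert from UTC-1).
Wei in UTC: 10:15-12:45, 15:15-20:30 (add 1h to convert from UTC-1).
Wiremu ∩ Hiro: 10:00-14:15, 18:00-21:00.
Wiremu ∩ Hiro ∩ Yara: 11:00-11:45, 18:00-21:00.
Wiremu ∩ Hiro ∩ Yara ∩ Luca: 11:00-11:45, 18:15-20:30.
Wiremu ∩ Hiro ∩ Yara ∩ Luca ∩ Wei: 11:00-11:45, 18:15-20:30.
The last common window of at least 90 minutes is 18:15-20:30; a 90-minute meeting can start as late as 19:00 and still end by 20:30.

19:00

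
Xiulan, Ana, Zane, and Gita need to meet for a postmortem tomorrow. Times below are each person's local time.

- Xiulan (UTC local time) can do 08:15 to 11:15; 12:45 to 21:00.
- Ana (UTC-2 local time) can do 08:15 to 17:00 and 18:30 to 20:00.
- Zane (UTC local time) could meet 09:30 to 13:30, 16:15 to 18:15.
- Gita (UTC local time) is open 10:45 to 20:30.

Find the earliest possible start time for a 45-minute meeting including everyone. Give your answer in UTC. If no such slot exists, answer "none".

Xiulan in UTC: 08:15-11:15, 12:45-21:00.
Ana in UTC: 10:15-19:00, 20:30-22:00 (add 2h to convert from UTC-2).
Zane in UTC: 09:30-13:30, 16:15-18:15.
Gita in UTC: 10:45-20:30.
Xiulan ∩ Ana: 10:15-11:15, 12:45-19:00, 20:30-21:00.
Xiulan ∩ Ana ∩ Zane: 10:15-11:15, 12:45-13:30, 16:15-18:15.
Xiulan ∩ Ana ∩ Zane ∩ Gita: 10:45-11:15, 12:45-13:30, 16:15-18:15.
The first common window of at least 45 minutes is 12:45-13:30, so the earliest start is 12:45.

12:45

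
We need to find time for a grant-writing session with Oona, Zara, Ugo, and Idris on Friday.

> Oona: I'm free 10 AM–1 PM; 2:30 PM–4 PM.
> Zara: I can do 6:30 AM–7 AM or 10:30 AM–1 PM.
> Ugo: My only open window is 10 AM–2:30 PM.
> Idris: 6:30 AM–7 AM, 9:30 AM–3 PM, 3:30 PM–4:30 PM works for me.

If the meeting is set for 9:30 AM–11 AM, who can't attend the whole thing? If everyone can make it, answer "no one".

Oona: not fully free for 09:30-11:00. Zara: not fully free for 09:30-11:00. Ugo: not fully free for 09:30-11:00. Idris: free for 09:30-11:00.

Oona, Ugo, Zara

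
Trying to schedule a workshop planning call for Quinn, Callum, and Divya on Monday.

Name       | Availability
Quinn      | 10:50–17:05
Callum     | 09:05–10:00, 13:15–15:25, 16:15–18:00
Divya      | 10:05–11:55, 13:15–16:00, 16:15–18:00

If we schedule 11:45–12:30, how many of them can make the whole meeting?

1

Quinn can make the full 11:45-12:30 slot — that's 1.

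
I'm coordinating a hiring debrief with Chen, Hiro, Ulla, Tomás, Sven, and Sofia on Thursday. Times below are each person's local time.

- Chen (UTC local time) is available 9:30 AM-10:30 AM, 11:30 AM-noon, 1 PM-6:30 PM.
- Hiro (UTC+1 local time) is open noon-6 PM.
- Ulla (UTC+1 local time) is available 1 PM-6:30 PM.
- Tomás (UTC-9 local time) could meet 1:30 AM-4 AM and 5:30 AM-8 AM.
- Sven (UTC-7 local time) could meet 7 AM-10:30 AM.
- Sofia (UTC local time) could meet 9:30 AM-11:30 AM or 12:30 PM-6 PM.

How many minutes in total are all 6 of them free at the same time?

Chen in UTC: 09:30-10:30, 11:30-12:00, 13:00-18:30.
Hiro in UTC: 11:00-17:00 (subtract 1h to convert from UTC+1).
Ulla in UTC: 12:00-17:30 (subtract 1h to convert from UTC+1).
Tomás in UTC: 10:30-13:00, 14:30-17:00 (add 9h to convert from UTC-9).
Sven in UTC: 14:00-17:30 (add 7h to convert from UTC-7).
Sofia in UTC: 09:30-11:30, 12:30-18:00.
Chen ∩ Hiro: 11:30-12:00, 13:00-17:00.
Chen ∩ Hiro ∩ Ulla: 13:00-17:00.
Chen ∩ Hiro ∩ Ulla ∩ Tomás: 14:30-17:00.
Chen ∩ Hiro ∩ Ulla ∩ Tomás ∩ Sven: 14:30-17:00.
Chen ∩ Hiro ∩ Ulla ∩ Tomás ∩ Sven ∩ Sofia: 14:30-17:00.
That's a single block of 150 minutes.

150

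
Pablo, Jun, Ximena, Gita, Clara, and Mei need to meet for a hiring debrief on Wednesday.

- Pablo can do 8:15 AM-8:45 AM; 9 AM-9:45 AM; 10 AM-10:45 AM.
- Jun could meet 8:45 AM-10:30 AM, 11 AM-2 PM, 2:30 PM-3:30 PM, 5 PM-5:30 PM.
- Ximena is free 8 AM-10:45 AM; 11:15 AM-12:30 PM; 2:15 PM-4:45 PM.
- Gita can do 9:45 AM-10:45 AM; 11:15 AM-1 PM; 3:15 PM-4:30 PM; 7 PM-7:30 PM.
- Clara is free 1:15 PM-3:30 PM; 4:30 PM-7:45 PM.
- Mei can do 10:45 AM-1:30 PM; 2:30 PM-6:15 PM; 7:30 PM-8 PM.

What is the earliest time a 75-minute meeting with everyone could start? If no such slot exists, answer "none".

none

Pablo ∩ Jun: 09:00-09:45, 10:00-10:30.
Pablo ∩ Jun ∩ Ximena: 09:00-09:45, 10:00-10:30.
Pablo ∩ Jun ∩ Ximena ∩ Gita: 10:00-10:30.
Pablo ∩ Jun ∩ Ximena ∩ Gita ∩ Clara: ∅.
Pablo ∩ Jun ∩ Ximena ∩ Gita ∩ Clara ∩ Mei: ∅.
There is no time when everyone is free.
No common window is at least 75 minutes long.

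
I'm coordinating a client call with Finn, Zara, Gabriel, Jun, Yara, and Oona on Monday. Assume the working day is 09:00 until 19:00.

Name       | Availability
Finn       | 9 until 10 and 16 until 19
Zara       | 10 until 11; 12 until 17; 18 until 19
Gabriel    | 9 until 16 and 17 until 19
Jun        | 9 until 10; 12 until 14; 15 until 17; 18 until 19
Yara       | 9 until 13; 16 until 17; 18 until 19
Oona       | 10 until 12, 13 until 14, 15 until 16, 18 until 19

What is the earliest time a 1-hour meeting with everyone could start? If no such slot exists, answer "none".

18:00

Finn ∩ Zara: 16:00-17:00, 18:00-19:00.
Finn ∩ Zara ∩ Gabriel: 18:00-19:00.
Finn ∩ Zara ∩ Gabriel ∩ Jun: 18:00-19:00.
Finn ∩ Zara ∩ Gabriel ∩ Jun ∩ Yara: 18:00-19:00.
Finn ∩ Zara ∩ Gabriel ∩ Jun ∩ Yara ∩ Oona: 18:00-19:00.
The first common window of at least 60 minutes is 18:00-19:00, so the earliest start is 18:00.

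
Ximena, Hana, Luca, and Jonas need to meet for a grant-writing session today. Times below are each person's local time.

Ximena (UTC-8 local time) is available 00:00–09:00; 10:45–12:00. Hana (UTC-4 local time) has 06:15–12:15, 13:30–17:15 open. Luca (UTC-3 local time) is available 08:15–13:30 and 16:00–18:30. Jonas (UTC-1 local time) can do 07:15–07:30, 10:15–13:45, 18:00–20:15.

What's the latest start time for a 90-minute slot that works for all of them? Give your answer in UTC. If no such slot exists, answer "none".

13:15

Ximena in UTC: 08:00-17:00, 18:45-20:00 (add 8h to convert from UTC-8).
Hana in UTC: 10:15-16:15, 17:30-21:15 (add 4h to convert from UTC-4).
Luca in UTC: 11:15-16:30, 19:00-21:30 (add 3h to convert from UTC-3).
Jonas in UTC: 08:15-08:30, 11:15-14:45, 19:00-21:15 (add 1h to convert from UTC-1).
Ximena ∩ Hana: 10:15-16:15, 18:45-20:00.
Ximena ∩ Hana ∩ Luca: 11:15-16:15, 19:00-20:00.
Ximena ∩ Hana ∩ Luca ∩ Jonas: 11:15-14:45, 19:00-20:00.
The last common window of at least 90 minutes is 11:15-14:45; a 90-minute meeting can start as late as 13:15 and still end by 14:45.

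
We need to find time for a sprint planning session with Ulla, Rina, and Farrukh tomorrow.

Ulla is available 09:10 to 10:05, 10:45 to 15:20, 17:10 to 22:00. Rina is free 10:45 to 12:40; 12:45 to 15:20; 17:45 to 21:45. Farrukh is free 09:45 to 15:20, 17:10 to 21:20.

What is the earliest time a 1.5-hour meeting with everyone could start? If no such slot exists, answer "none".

10:45

Ulla ∩ Rina: 10:45-12:40, 12:45-15:20, 17:45-21:45.
Ulla ∩ Rina ∩ Farrukh: 10:45-12:40, 12:45-15:20, 17:45-21:20.
Those are the intersection windows.
The first common window of at least 90 minutes is 10:45-12:40, so the earliest start is 10:45.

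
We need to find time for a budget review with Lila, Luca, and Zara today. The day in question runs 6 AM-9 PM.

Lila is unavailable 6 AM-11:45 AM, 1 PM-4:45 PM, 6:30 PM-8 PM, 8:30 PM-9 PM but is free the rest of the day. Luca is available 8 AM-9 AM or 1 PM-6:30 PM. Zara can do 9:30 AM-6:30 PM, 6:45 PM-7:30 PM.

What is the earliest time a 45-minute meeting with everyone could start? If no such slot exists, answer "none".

Lila free: 11:45-13:00, 16:45-18:30, 20:00-20:30 (invert busy blocks within the working day).
Luca free: 08:00-09:00, 13:00-18:30.
Zara free: 09:30-18:30, 18:45-19:30.
Lila ∩ Luca: 16:45-18:30.
Lila ∩ Luca ∩ Zara: 16:45-18:30.
The first common window of at least 45 minutes is 16:45-18:30, so the earliest start is 16:45.

16:45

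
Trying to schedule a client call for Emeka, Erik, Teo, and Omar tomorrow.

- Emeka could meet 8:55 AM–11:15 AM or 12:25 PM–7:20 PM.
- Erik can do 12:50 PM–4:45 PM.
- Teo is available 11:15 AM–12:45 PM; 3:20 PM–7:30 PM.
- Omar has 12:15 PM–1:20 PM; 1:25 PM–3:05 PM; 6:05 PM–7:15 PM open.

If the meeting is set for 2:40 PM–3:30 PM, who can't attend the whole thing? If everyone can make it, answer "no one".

Omar, Teo

Emeka: free for 14:40-15:30. Erik: free for 14:40-15:30. Teo: not fully free for 14:40-15:30. Omar: not fully free for 14:40-15:30.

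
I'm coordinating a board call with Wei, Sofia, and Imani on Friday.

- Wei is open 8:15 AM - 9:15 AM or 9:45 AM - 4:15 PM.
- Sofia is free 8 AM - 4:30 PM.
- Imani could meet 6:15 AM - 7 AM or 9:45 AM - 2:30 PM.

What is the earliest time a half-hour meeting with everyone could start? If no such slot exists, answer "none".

09:45

Wei ∩ Sofia: 08:15-09:15, 09:45-16:15.
Wei ∩ Sofia ∩ Imani: 09:45-14:30.
The first common window of at least 30 minutes is 09:45-14:30, so the earliest start is 09:45.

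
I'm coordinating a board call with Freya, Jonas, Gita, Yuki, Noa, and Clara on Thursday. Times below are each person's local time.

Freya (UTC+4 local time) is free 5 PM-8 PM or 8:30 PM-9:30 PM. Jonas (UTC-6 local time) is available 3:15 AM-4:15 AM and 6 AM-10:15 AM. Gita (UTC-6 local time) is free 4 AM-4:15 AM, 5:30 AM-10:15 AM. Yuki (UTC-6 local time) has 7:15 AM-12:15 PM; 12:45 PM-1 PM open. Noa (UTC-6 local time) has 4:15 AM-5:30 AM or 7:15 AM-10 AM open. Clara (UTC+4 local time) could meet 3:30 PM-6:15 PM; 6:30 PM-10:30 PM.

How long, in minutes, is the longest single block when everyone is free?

90

Freya in UTC: 13:00-16:00, 16:30-17:30 (subtract 4h to convert from UTC+4).
Jonas in UTC: 09:15-10:15, 12:00-16:15 (add 6h to convert from UTC-6).
Gita in UTC: 10:00-10:15, 11:30-16:15 (add 6h to convert from UTC-6).
Yuki in UTC: 13:15-18:15, 18:45-19:00 (add 6h to convert from UTC-6).
Noa in UTC: 10:15-11:30, 13:15-16:00 (add 6h to convert from UTC-6).
Clara in UTC: 11:30-14:15, 14:30-18:30 (subtract 4h to convert from UTC+4).
Freya ∩ Jonas: 13:00-16:00.
Freya ∩ Jonas ∩ Gita: 13:00-16:00.
Freya ∩ Jonas ∩ Gita ∩ Yuki: 13:15-16:00.
Freya ∩ Jonas ∩ Gita ∩ Yuki ∩ Noa: 13:15-16:00.
Freya ∩ Jonas ∩ Gita ∩ Yuki ∩ Noa ∩ Clara: 13:15-14:15, 14:30-16:00.
So the common availability across everyone is 13:15-14:15, 14:30-16:00.
The longest is 14:30-16:00 at 90 minutes.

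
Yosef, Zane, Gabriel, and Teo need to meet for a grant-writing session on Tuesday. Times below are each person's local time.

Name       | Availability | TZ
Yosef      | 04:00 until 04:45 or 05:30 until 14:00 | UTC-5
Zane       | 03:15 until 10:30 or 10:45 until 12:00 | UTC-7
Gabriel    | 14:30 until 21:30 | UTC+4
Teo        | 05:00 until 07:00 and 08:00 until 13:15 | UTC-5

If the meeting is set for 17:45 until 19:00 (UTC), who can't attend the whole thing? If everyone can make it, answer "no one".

Gabriel, Teo

Yosef in UTC: 09:00-09:45, 10:30-19:00 (add 5h to convert from UTC-5).
Zane in UTC: 10:15-17:30, 17:45-19:00 (add 7h to convert from UTC-7).
Gabriel in UTC: 10:30-17:30 (subtract 4h to convert from UTC+4).
Teo in UTC: 10:00-12:00, 13:00-18:15 (add 5h to convert from UTC-5).
Yosef: free for 17:45-19:00. Zane: free for 17:45-19:00. Gabriel: not fully free for 17:45-19:00. Teo: not fully free for 17:45-19:00.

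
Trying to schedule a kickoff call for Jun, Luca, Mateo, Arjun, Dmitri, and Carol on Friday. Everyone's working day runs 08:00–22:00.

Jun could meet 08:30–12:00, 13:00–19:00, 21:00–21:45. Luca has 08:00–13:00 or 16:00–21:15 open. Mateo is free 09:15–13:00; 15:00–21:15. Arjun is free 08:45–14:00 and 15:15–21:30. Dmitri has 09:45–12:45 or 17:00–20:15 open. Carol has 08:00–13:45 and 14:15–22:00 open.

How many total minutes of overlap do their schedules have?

Jun ∩ Luca: 08:30-12:00, 16:00-19:00, 21:00-21:15.
Jun ∩ Luca ∩ Mateo: 09:15-12:00, 16:00-19:00, 21:00-21:15.
Jun ∩ Luca ∩ Mateo ∩ Arjun: 09:15-12:00, 16:00-19:00, 21:00-21:15.
Jun ∩ Luca ∩ Mateo ∩ Arjun ∩ Dmitri: 09:45-12:00, 17:00-19:00.
Jun ∩ Luca ∩ Mateo ∩ Arjun ∩ Dmitri ∩ Carol: 09:45-12:00, 17:00-19:00.
Summing the common windows: 135 + 120 = 255 minutes.

255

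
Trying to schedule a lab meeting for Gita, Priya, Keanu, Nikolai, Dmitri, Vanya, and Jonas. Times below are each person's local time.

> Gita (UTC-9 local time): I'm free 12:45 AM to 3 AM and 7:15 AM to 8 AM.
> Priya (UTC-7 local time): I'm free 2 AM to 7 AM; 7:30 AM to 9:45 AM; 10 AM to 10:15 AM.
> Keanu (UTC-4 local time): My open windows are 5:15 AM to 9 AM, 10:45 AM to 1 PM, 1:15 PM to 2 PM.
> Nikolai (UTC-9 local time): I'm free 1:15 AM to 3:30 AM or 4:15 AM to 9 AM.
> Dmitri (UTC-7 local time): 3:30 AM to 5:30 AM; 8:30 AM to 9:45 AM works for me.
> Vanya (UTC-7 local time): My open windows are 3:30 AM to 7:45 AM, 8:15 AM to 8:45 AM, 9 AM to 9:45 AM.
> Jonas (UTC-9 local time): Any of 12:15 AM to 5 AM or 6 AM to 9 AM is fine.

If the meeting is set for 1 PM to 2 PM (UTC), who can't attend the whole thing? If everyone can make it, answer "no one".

Dmitri, Gita, Keanu, Nikolai

Gita in UTC: 09:45-12:00, 16:15-17:00 (add 9h to convert from UTC-9).
Priya in UTC: 09:00-14:00, 14:30-16:45, 17:00-17:15 (add 7h to convert from UTC-7).
Keanu in UTC: 09:15-13:00, 14:45-17:00, 17:15-18:00 (add 4h to convert from UTC-4).
Nikolai in UTC: 10:15-12:30, 13:15-18:00 (add 9h to convert from UTC-9).
Dmitri in UTC: 10:30-12:30, 15:30-16:45 (add 7h to convert from UTC-7).
Vanya in UTC: 10:30-14:45, 15:15-15:45, 16:00-16:45 (add 7h to convert from UTC-7).
Jonas in UTC: 09:15-14:00, 15:00-18:00 (add 9h to convert from UTC-9).
Gita: not fully free for 13:00-14:00. Priya: free for 13:00-14:00. Keanu: not fully free for 13:00-14:00. Nikolai: not fully free for 13:00-14:00. Dmitri: not fully free for 13:00-14:00. Vanya: free for 13:00-14:00. Jonas: free for 13:00-14:00.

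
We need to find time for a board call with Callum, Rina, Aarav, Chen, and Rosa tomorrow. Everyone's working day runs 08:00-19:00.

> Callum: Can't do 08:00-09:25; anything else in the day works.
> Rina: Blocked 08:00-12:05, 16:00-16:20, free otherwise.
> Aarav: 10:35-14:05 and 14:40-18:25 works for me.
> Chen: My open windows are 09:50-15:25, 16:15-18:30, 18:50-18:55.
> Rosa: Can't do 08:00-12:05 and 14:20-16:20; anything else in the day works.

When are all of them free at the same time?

Callum free: 09:25-19:00 (invert busy blocks within the working day).
Rina free: 12:05-16:00, 16:20-19:00 (invert busy blocks within the working day).
Aarav free: 10:35-14:05, 14:40-18:25.
Chen free: 09:50-15:25, 16:15-18:30, 18:50-18:55.
Rosa free: 12:05-14:20, 16:20-19:00 (invert busy blocks within the working day).
Callum ∩ Rina: 12:05-16:00, 16:20-19:00.
Callum ∩ Rina ∩ Aarav: 12:05-14:05, 14:40-16:00, 16:20-18:25.
Callum ∩ Rina ∩ Aarav ∩ Chen: 12:05-14:05, 14:40-15:25, 16:20-18:25.
Callum ∩ Rina ∩ Aarav ∩ Chen ∩ Rosa: 12:05-14:05, 16:20-18:25.
Those are the intersection windows.

12:05-14:05, 16:20-18:25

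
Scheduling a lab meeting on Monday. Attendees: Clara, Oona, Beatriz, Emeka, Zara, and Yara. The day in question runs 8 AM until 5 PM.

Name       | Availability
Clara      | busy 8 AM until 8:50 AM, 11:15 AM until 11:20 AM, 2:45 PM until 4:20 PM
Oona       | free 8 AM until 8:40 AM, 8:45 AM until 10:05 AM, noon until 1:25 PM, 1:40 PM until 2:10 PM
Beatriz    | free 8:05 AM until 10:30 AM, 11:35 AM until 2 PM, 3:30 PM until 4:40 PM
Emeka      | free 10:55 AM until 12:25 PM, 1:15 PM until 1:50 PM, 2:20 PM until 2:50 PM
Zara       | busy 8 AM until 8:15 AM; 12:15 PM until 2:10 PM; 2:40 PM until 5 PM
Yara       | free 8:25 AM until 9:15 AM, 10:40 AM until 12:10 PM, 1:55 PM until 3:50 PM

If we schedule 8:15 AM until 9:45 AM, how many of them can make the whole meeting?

2

Clara free: 08:50-11:15, 11:20-14:45, 16:20-17:00 (invert busy blocks within the working day).
Oona free: 08:00-08:40, 08:45-10:05, 12:00-13:25, 13:40-14:10.
Beatriz free: 08:05-10:30, 11:35-14:00, 15:30-16:40.
Emeka free: 10:55-12:25, 13:15-13:50, 14:20-14:50.
Zara free: 08:15-12:15, 14:10-14:40 (invert busy blocks within the working day).
Yara free: 08:25-09:15, 10:40-12:10, 13:55-15:50.
Beatriz and Zara can make the full 08:15-09:45 slot — that's 2.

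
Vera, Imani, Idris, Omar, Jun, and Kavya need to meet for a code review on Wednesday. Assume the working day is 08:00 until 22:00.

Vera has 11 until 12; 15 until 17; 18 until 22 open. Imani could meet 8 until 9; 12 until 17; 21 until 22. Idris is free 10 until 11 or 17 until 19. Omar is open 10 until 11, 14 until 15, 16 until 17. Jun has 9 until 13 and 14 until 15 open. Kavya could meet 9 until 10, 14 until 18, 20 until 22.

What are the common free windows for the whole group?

none

Vera ∩ Imani: 15:00-17:00, 21:00-22:00.
Vera ∩ Imani ∩ Idris: ∅.
Vera ∩ Imani ∩ Idris ∩ Omar: ∅.
Vera ∩ Imani ∩ Idris ∩ Omar ∩ Jun: ∅.
Vera ∩ Imani ∩ Idris ∩ Omar ∩ Jun ∩ Kavya: ∅.
There is no time when everyone is free.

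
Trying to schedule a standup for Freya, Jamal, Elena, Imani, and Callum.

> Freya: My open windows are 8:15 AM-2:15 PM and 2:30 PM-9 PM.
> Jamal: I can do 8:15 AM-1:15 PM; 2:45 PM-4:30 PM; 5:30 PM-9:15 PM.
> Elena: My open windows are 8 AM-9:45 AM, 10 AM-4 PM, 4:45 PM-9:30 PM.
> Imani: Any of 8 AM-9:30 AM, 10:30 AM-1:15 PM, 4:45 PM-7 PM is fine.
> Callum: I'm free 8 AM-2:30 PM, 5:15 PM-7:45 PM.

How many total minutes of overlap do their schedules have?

Freya ∩ Jamal: 08:15-13:15, 14:45-16:30, 17:30-21:00.
Freya ∩ Jamal ∩ Elena: 08:15-09:45, 10:00-13:15, 14:45-16:00, 17:30-21:00.
Freya ∩ Jamal ∩ Elena ∩ Imani: 08:15-09:30, 10:30-13:15, 17:30-19:00.
Freya ∩ Jamal ∩ Elena ∩ Imani ∩ Callum: 08:15-09:30, 10:30-13:15, 17:30-19:00.
Summing the common windows: 75 + 165 + 90 = 330 minutes.

330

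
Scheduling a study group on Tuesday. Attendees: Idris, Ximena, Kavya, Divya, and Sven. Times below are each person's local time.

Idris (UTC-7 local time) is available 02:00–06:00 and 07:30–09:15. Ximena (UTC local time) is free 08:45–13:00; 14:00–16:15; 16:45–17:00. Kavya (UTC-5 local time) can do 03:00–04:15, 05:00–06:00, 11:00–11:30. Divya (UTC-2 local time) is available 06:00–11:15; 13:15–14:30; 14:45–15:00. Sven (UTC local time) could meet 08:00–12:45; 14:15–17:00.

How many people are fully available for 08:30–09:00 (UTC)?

3

Idris in UTC: 09:00-13:00, 14:30-16:15 (add 7h to convert from UTC-7).
Ximena in UTC: 08:45-13:00, 14:00-16:15, 16:45-17:00.
Kavya in UTC: 08:00-09:15, 10:00-11:00, 16:00-16:30 (add 5h to convert from UTC-5).
Divya in UTC: 08:00-13:15, 15:15-16:30, 16:45-17:00 (add 2h to convert from UTC-2).
Sven in UTC: 08:00-12:45, 14:15-17:00.
Kavya, Divya, and Sven can make the full 08:30-09:00 slot — that's 3.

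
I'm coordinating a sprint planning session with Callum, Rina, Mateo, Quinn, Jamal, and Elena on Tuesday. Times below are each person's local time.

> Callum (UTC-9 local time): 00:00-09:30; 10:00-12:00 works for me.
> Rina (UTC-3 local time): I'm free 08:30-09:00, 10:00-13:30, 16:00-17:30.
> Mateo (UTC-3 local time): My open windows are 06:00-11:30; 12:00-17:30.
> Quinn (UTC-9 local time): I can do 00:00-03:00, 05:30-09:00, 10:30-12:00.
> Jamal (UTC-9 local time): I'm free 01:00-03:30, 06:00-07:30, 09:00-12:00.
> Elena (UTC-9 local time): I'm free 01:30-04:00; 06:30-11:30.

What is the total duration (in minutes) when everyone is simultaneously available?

150

Callum in UTC: 09:00-18:30, 19:00-21:00 (add 9h to convert from UTC-9).
Rina in UTC: 11:30-12:00, 13:00-16:30, 19:00-20:30 (add 3h to convert from UTC-3).
Mateo in UTC: 09:00-14:30, 15:00-20:30 (add 3h to convert from UTC-3).
Quinn in UTC: 09:00-12:00, 14:30-18:00, 19:30-21:00 (add 9h to convert from UTC-9).
Jamal in UTC: 10:00-12:30, 15:00-16:30, 18:00-21:00 (add 9h to convert from UTC-9).
Elena in UTC: 10:30-13:00, 15:30-20:30 (add 9h to convert from UTC-9).
Callum ∩ Rina: 11:30-12:00, 13:00-16:30, 19:00-20:30.
Callum ∩ Rina ∩ Mateo: 11:30-12:00, 13:00-14:30, 15:00-16:30, 19:00-20:30.
Callum ∩ Rina ∩ Mateo ∩ Quinn: 11:30-12:00, 15:00-16:30, 19:30-20:30.
Callum ∩ Rina ∩ Mateo ∩ Quinn ∩ Jamal: 11:30-12:00, 15:00-16:30, 19:30-20:30.
Callum ∩ Rina ∩ Mateo ∩ Quinn ∩ Jamal ∩ Elena: 11:30-12:00, 15:30-16:30, 19:30-20:30.
Those are the intersection windows.
Summing the common windows: 30 + 60 + 60 = 150 minutes.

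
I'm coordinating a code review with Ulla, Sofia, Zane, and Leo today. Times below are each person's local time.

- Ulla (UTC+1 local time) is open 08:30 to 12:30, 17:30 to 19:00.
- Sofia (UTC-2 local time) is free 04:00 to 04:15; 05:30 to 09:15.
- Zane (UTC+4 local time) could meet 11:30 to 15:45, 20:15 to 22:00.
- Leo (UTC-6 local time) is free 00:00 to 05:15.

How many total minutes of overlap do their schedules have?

225

Ulla in UTC: 07:30-11:30, 16:30-18:00 (subtract 1h to convert from UTC+1).
Sofia in UTC: 06:00-06:15, 07:30-11:15 (add 2h to convert from UTC-2).
Zane in UTC: 07:30-11:45, 16:15-18:00 (subtract 4h to convert from UTC+4).
Leo in UTC: 06:00-11:15 (add 6h to convert from UTC-6).
Ulla ∩ Sofia: 07:30-11:15.
Ulla ∩ Sofia ∩ Zane: 07:30-11:15.
Ulla ∩ Sofia ∩ Zane ∩ Leo: 07:30-11:15.
That's a single block of 225 minutes.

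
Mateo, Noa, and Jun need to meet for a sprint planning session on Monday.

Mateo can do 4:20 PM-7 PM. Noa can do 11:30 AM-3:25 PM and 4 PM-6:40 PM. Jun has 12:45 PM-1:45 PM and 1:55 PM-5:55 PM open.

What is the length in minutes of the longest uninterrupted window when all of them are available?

Mateo ∩ Noa: 16:20-18:40.
Mateo ∩ Noa ∩ Jun: 16:20-17:55.
The longest is 16:20-17:55 at 95 minutes.

95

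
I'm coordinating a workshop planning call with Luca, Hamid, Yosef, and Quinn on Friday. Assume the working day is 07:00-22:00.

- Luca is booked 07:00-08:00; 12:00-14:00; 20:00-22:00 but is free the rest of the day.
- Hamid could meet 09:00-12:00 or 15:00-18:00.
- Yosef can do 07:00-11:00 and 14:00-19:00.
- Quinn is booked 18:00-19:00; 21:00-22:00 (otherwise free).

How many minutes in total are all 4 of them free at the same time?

Luca free: 08:00-12:00, 14:00-20:00 (invert busy blocks within the working day).
Hamid free: 09:00-12:00, 15:00-18:00.
Yosef free: 07:00-11:00, 14:00-19:00.
Quinn free: 07:00-18:00, 19:00-21:00 (invert busy blocks within the working day).
Luca ∩ Hamid: 09:00-12:00, 15:00-18:00.
Luca ∩ Hamid ∩ Yosef: 09:00-11:00, 15:00-18:00.
Luca ∩ Hamid ∩ Yosef ∩ Quinn: 09:00-11:00, 15:00-18:00.
So the common availability across everyone is 09:00-11:00, 15:00-18:00.
Summing the common windows: 120 + 180 = 300 minutes.

300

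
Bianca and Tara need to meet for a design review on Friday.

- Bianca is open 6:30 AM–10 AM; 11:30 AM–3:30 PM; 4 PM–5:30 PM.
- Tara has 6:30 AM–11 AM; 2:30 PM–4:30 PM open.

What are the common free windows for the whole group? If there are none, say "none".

Bianca ∩ Tara: 06:30-10:00, 14:30-15:30, 16:00-16:30.
So the common availability across everyone is 06:30-10:00, 14:30-15:30, 16:00-16:30.

06:30-10:00, 14:30-15:30, 16:00-16:30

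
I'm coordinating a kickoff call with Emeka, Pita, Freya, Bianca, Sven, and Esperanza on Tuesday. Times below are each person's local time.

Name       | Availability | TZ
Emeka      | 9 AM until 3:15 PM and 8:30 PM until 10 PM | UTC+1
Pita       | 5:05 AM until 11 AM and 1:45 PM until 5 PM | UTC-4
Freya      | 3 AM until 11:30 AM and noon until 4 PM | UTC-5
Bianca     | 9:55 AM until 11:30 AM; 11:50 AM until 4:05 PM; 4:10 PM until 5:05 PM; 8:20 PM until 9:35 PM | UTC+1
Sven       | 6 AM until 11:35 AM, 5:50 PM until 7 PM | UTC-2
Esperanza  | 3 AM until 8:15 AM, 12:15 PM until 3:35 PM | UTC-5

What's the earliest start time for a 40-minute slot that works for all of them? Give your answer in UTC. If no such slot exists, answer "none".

Emeka in UTC: 08:00-14:15, 19:30-21:00 (subtract 1h to convert from UTC+1).
Pita in UTC: 09:05-15:00, 17:45-21:00 (add 4h to convert from UTC-4).
Freya in UTC: 08:00-16:30, 17:00-21:00 (add 5h to convert from UTC-5).
Bianca in UTC: 08:55-10:30, 10:50-15:05, 15:10-16:05, 19:20-20:35 (subtract 1h to convert from UTC+1).
Sven in UTC: 08:00-13:35, 19:50-21:00 (add 2h to convert from UTC-2).
Esperanza in UTC: 08:00-13:15, 17:15-20:35 (add 5h to convert from UTC-5).
Emeka ∩ Pita: 09:05-14:15, 19:30-21:00.
Emeka ∩ Pita ∩ Freya: 09:05-14:15, 19:30-21:00.
Emeka ∩ Pita ∩ Freya ∩ Bianca: 09:05-10:30, 10:50-14:15, 19:30-20:35.
Emeka ∩ Pita ∩ Freya ∩ Bianca ∩ Sven: 09:05-10:30, 10:50-13:35, 19:50-20:35.
Emeka ∩ Pita ∩ Freya ∩ Bianca ∩ Sven ∩ Esperanza: 09:05-10:30, 10:50-13:15, 19:50-20:35.
Those are the intersection windows.
The first common window of at least 40 minutes is 09:05-10:30, so the earliest start is 09:05.

09:05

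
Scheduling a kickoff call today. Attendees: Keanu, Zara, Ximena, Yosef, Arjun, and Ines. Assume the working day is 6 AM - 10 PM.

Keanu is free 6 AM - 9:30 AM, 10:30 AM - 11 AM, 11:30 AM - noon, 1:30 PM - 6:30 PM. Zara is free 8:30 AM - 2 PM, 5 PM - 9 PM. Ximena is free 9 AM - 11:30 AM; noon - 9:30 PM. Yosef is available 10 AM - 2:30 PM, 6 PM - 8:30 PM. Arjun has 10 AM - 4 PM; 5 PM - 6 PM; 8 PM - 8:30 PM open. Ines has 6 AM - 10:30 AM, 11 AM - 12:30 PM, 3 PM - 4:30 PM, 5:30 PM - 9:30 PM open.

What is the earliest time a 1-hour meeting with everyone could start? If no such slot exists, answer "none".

none

Keanu ∩ Zara: 08:30-09:30, 10:30-11:00, 11:30-12:00, 13:30-14:00, 17:00-18:30.
Keanu ∩ Zara ∩ Ximena: 09:00-09:30, 10:30-11:00, 13:30-14:00, 17:00-18:30.
Keanu ∩ Zara ∩ Ximena ∩ Yosef: 10:30-11:00, 13:30-14:00, 18:00-18:30.
Keanu ∩ Zara ∩ Ximena ∩ Yosef ∩ Arjun: 10:30-11:00, 13:30-14:00.
Keanu ∩ Zara ∩ Ximena ∩ Yosef ∩ Arjun ∩ Ines: ∅.
There is no time when everyone is free.
No common window is at least 60 minutes long.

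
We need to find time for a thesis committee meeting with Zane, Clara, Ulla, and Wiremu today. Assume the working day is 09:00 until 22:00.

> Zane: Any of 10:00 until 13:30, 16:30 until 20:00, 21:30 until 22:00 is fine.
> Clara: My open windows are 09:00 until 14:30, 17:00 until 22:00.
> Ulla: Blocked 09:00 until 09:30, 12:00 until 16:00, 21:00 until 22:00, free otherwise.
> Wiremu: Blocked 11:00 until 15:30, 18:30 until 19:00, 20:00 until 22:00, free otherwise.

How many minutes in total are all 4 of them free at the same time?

Zane free: 10:00-13:30, 16:30-20:00, 21:30-22:00.
Clara free: 09:00-14:30, 17:00-22:00.
Ulla free: 09:30-12:00, 16:00-21:00 (invert busy blocks within the working day).
Wiremu free: 09:00-11:00, 15:30-18:30, 19:00-20:00 (invert busy blocks within the working day).
Zane ∩ Clara: 10:00-13:30, 17:00-20:00, 21:30-22:00.
Zane ∩ Clara ∩ Ulla: 10:00-12:00, 17:00-20:00.
Zane ∩ Clara ∩ Ulla ∩ Wiremu: 10:00-11:00, 17:00-18:30, 19:00-20:00.
Summing the common windows: 60 + 90 + 60 = 210 minutes.

210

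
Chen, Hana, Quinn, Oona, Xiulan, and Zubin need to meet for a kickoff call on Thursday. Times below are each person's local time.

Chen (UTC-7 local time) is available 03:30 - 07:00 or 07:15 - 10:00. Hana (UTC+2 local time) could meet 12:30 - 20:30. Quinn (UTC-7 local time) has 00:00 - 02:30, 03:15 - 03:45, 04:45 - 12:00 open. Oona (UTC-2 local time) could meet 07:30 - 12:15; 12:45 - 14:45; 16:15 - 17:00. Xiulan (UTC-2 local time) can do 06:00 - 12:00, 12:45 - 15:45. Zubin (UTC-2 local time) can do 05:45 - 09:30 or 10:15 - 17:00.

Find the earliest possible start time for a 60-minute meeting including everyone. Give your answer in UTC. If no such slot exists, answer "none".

12:15

Chen in UTC: 10:30-14:00, 14:15-17:00 (add 7h to convert from UTC-7).
Hana in UTC: 10:30-18:30 (subtract 2h to convert from UTC+2).
Quinn in UTC: 07:00-09:30, 10:15-10:45, 11:45-19:00 (add 7h to convert from UTC-7).
Oona in UTC: 09:30-14:15, 14:45-16:45, 18:15-19:00 (add 2h to convert from UTC-2).
Xiulan in UTC: 08:00-14:00, 14:45-17:45 (add 2h to convert from UTC-2).
Zubin in UTC: 07:45-11:30, 12:15-19:00 (add 2h to convert from UTC-2).
Chen ∩ Hana: 10:30-14:00, 14:15-17:00.
Chen ∩ Hana ∩ Quinn: 10:30-10:45, 11:45-14:00, 14:15-17:00.
Chen ∩ Hana ∩ Quinn ∩ Oona: 10:30-10:45, 11:45-14:00, 14:45-16:45.
Chen ∩ Hana ∩ Quinn ∩ Oona ∩ Xiulan: 10:30-10:45, 11:45-14:00, 14:45-16:45.
Chen ∩ Hana ∩ Quinn ∩ Oona ∩ Xiulan ∩ Zubin: 10:30-10:45, 12:15-14:00, 14:45-16:45.
Those are the intersection windows.
The first common window of at least 60 minutes is 12:15-14:00, so the earliest start is 12:15.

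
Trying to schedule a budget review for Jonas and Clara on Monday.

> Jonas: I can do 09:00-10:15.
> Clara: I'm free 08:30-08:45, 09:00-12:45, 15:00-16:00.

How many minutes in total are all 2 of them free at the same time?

Jonas ∩ Clara: 09:00-10:15.
Those are the intersection windows.
That's a single block of 75 minutes.

75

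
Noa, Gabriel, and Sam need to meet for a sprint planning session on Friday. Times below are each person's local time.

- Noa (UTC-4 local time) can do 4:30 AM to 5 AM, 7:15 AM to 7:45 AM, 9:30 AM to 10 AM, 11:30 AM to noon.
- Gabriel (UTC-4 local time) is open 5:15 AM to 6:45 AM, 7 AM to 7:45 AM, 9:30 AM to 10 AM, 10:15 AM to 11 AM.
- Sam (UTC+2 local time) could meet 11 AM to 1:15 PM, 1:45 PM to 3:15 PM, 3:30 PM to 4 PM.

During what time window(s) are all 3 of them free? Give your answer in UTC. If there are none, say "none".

Noa in UTC: 08:30-09:00, 11:15-11:45, 13:30-14:00, 15:30-16:00 (add 4h to convert from UTC-4).
Gabriel in UTC: 09:15-10:45, 11:00-11:45, 13:30-14:00, 14:15-15:00 (add 4h to convert from UTC-4).
Sam in UTC: 09:00-11:15, 11:45-13:15, 13:30-14:00 (subtract 2h to convert from UTC+2).
Noa ∩ Gabriel: 11:15-11:45, 13:30-14:00.
Noa ∩ Gabriel ∩ Sam: 13:30-14:00.

13:30-14:00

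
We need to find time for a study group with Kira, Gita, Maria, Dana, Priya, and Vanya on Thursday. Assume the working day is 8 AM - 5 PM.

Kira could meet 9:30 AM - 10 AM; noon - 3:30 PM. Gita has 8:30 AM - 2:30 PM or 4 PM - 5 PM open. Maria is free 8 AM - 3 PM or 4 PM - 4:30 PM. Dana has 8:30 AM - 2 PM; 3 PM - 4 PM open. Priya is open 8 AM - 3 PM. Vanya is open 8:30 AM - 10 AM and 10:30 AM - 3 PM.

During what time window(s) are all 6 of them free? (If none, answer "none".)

09:30-10:00, 12:00-14:00

Kira ∩ Gita: 09:30-10:00, 12:00-14:30.
Kira ∩ Gita ∩ Maria: 09:30-10:00, 12:00-14:30.
Kira ∩ Gita ∩ Maria ∩ Dana: 09:30-10:00, 12:00-14:00.
Kira ∩ Gita ∩ Maria ∩ Dana ∩ Priya: 09:30-10:00, 12:00-14:00.
Kira ∩ Gita ∩ Maria ∩ Dana ∩ Priya ∩ Vanya: 09:30-10:00, 12:00-14:00.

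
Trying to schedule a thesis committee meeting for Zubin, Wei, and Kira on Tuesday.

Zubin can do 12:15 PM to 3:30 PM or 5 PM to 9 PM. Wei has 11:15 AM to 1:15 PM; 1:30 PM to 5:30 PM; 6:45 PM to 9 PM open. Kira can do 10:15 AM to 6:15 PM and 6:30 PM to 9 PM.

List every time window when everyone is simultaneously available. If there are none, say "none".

12:15-13:15, 13:30-15:30, 17:00-17:30, 18:45-21:00

Zubin ∩ Wei: 12:15-13:15, 13:30-15:30, 17:00-17:30, 18:45-21:00.
Zubin ∩ Wei ∩ Kira: 12:15-13:15, 13:30-15:30, 17:00-17:30, 18:45-21:00.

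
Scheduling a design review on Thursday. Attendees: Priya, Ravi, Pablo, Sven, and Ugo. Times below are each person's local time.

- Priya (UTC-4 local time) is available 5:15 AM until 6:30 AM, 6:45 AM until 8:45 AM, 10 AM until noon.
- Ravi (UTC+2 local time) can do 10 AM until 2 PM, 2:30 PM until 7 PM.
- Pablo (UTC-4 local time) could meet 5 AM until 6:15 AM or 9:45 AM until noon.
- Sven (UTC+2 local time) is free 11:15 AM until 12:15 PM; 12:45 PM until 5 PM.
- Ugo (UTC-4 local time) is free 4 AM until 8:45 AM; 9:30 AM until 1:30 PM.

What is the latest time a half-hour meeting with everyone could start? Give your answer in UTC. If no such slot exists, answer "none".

14:30

Priya in UTC: 09:15-10:30, 10:45-12:45, 14:00-16:00 (add 4h to convert from UTC-4).
Ravi in UTC: 08:00-12:00, 12:30-17:00 (subtract 2h to convert from UTC+2).
Pablo in UTC: 09:00-10:15, 13:45-16:00 (add 4h to convert from UTC-4).
Sven in UTC: 09:15-10:15, 10:45-15:00 (subtract 2h to convert from UTC+2).
Ugo in UTC: 08:00-12:45, 13:30-17:30 (add 4h to convert from UTC-4).
Priya ∩ Ravi: 09:15-10:30, 10:45-12:00, 12:30-12:45, 14:00-16:00.
Priya ∩ Ravi ∩ Pablo: 09:15-10:15, 14:00-16:00.
Priya ∩ Ravi ∩ Pablo ∩ Sven: 09:15-10:15, 14:00-15:00.
Priya ∩ Ravi ∩ Pablo ∩ Sven ∩ Ugo: 09:15-10:15, 14:00-15:00.
Those are the intersection windows.
The last common window of at least 30 minutes is 14:00-15:00; a 30-minute meeting can start as late as 14:30 and still end by 15:00.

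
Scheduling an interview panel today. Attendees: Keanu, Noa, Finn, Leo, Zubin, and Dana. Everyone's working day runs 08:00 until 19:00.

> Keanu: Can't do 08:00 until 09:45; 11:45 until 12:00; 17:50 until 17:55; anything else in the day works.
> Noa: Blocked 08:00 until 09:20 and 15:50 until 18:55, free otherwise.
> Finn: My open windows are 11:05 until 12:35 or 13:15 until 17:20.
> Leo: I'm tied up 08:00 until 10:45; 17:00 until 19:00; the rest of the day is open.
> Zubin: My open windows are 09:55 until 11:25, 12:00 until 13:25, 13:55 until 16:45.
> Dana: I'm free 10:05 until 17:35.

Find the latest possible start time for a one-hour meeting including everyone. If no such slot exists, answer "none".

Keanu free: 09:45-11:45, 12:00-17:50, 17:55-19:00 (invert busy blocks within the working day).
Noa free: 09:20-15:50, 18:55-19:00 (invert busy blocks within the working day).
Finn free: 11:05-12:35, 13:15-17:20.
Leo free: 10:45-17:00 (invert busy blocks within the working day).
Zubin free: 09:55-11:25, 12:00-13:25, 13:55-16:45.
Dana free: 10:05-17:35.
Keanu ∩ Noa: 09:45-11:45, 12:00-15:50, 18:55-19:00.
Keanu ∩ Noa ∩ Finn: 11:05-11:45, 12:00-12:35, 13:15-15:50.
Keanu ∩ Noa ∩ Finn ∩ Leo: 11:05-11:45, 12:00-12:35, 13:15-15:50.
Keanu ∩ Noa ∩ Finn ∩ Leo ∩ Zubin: 11:05-11:25, 12:00-12:35, 13:15-13:25, 13:55-15:50.
Keanu ∩ Noa ∩ Finn ∩ Leo ∩ Zubin ∩ Dana: 11:05-11:25, 12:00-12:35, 13:15-13:25, 13:55-15:50.
The last common window of at least 60 minutes is 13:55-15:50; a 60-minute meeting can start as late as 14:50 and still end by 15:50.

14:50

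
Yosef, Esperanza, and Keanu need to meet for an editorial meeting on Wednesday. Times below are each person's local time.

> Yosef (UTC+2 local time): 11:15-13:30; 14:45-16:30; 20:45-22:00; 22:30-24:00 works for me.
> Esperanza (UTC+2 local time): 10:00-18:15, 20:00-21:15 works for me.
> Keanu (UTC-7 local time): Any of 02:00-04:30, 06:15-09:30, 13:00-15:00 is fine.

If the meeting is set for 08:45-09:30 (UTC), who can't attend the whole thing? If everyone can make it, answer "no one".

Yosef in UTC: 09:15-11:30, 12:45-14:30, 18:45-20:00, 20:30-22:00 (subtract 2h to convert from UTC+2).
Esperanza in UTC: 08:00-16:15, 18:00-19:15 (subtract 2h to convert from UTC+2).
Keanu in UTC: 09:00-11:30, 13:15-16:30, 20:00-22:00 (add 7h to convert from UTC-7).
Yosef: not fully free for 08:45-09:30. Esperanza: free for 08:45-09:30. Keanu: not fully free for 08:45-09:30.

Keanu, Yosef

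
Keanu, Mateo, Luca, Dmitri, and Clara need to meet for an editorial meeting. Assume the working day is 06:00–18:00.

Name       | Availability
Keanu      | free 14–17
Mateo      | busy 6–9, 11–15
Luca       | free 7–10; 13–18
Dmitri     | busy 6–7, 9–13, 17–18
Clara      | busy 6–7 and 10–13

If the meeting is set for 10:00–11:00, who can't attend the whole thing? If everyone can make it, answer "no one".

Clara, Dmitri, Keanu, Luca

Keanu free: 14:00-17:00.
Mateo free: 09:00-11:00, 15:00-18:00 (invert busy blocks within the working day).
Luca free: 07:00-10:00, 13:00-18:00.
Dmitri free: 07:00-09:00, 13:00-17:00 (invert busy blocks within the working day).
Clara free: 07:00-10:00, 13:00-18:00 (invert busy blocks within the working day).
Keanu: not fully free for 10:00-11:00. Mateo: free for 10:00-11:00. Luca: not fully free for 10:00-11:00. Dmitri: not fully free for 10:00-11:00. Clara: not fully free for 10:00-11:00.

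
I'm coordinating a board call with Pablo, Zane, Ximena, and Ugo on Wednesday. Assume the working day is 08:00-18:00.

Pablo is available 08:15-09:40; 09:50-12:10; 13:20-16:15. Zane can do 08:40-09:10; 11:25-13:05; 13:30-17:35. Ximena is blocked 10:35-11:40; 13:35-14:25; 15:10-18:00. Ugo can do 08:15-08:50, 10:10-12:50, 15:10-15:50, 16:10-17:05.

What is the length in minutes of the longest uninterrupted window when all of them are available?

30

Pablo free: 08:15-09:40, 09:50-12:10, 13:20-16:15.
Zane free: 08:40-09:10, 11:25-13:05, 13:30-17:35.
Ximena free: 08:00-10:35, 11:40-13:35, 14:25-15:10 (invert busy blocks within the working day).
Ugo free: 08:15-08:50, 10:10-12:50, 15:10-15:50, 16:10-17:05.
Pablo ∩ Zane: 08:40-09:10, 11:25-12:10, 13:30-16:15.
Pablo ∩ Zane ∩ Ximena: 08:40-09:10, 11:40-12:10, 13:30-13:35, 14:25-15:10.
Pablo ∩ Zane ∩ Ximena ∩ Ugo: 08:40-08:50, 11:40-12:10.
So the common availability across everyone is 08:40-08:50, 11:40-12:10.
The longest is 11:40-12:10 at 30 minutes.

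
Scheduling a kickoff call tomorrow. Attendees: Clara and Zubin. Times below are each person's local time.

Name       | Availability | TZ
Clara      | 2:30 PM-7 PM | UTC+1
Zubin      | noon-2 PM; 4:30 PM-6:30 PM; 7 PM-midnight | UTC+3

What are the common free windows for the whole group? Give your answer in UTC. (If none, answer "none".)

13:30-15:30, 16:00-18:00

Clara in UTC: 13:30-18:00 (subtract 1h to convert from UTC+1).
Zubin in UTC: 09:00-11:00, 13:30-15:30, 16:00-21:00 (subtract 3h to convert from UTC+3).
Clara ∩ Zubin: 13:30-15:30, 16:00-18:00.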